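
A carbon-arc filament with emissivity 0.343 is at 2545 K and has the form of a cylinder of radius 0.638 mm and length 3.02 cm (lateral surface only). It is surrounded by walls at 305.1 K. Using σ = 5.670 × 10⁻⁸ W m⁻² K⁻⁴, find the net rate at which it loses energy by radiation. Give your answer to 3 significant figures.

Lateral area A = 2πrL = 2π×6.38×10⁻⁴×0.0302 = 1.21062×10⁻⁴ m².
Net radiated power P_net = εσA(T⁴ − T₀⁴) = 0.343×5.670×10⁻⁸×1.21062×10⁻⁴×(2545⁴ − 305.1⁴).
T⁴ − T₀⁴ = 4.19519×10¹³ − 8.66501×10⁹ = 4.19432×10¹³ K⁴, so P_net = 98.8 W.

Net loss ≈ 98.8 W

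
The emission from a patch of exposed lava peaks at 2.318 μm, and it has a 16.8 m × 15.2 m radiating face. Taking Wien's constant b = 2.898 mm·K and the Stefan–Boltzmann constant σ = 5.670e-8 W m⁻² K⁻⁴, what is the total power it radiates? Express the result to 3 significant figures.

Wien's law: T = b/λ_max = 2.898×10⁻³/2.318×10⁻⁶ = 1250.22 K.
Area A = 16.8 × 15.2 = 255.36 m².
Then P = σAT⁴ = 5.670×10⁻⁸×255.36×(1250.22)⁴ = 3.54×10⁷ W.

P ≈ 3.54×10⁷ W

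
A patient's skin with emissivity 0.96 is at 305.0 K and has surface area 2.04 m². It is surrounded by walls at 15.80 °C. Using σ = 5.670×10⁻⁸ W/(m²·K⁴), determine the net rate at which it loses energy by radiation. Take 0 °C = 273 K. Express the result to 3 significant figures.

Net loss ≈ 188 W

Surroundings: T = 15.80 °C + 273 = 288.80 K.
Area A = 2.04 m².
Net radiated power P_net = εσA(T⁴ − T₀⁴) = 0.96×5.670×10⁻⁸×2.04×(305.0⁴ − 288.80⁴).
T⁴ − T₀⁴ = 8.65365×10⁹ − 6.95647×10⁹ = 1.69718×10⁹ K⁴, so P_net = 188 W.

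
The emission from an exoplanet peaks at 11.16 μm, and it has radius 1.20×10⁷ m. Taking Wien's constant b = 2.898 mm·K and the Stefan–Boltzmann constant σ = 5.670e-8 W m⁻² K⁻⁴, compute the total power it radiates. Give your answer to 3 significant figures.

Wien's law: T = b/λ_max = 2.898×10⁻³/1.116×10⁻⁵ = 259.677 K.
Surface area A = 4πR² = 4π(1.20×10⁷ m)² = 1.80956×10¹⁵ m².
Then P = σAT⁴ = 5.670×10⁻⁸×1.80956×10¹⁵×(259.677)⁴ = 4.67×10¹⁷ W.

P ≈ 4.67×10¹⁷ W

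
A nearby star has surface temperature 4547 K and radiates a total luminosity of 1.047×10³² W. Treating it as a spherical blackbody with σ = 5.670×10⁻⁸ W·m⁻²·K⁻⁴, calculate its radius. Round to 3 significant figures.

L = 4πR²σT⁴ ⇒ R = √(L/(4πσT⁴)).
σT⁴ = 2.42372×10⁷ W/m², so R = √(1.047×10³²/(4π×2.42372×10⁷)) = 5.86×10¹¹ m.

R ≈ 5.86×10¹¹ m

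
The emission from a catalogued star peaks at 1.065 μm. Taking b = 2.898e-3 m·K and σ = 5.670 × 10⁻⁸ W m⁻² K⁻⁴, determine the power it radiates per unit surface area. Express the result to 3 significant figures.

Wien's law: T = b/λ_max = 2.898×10⁻³/1.065×10⁻⁶ = 2721.13 K.
Then I = σT⁴ = 5.670×10⁻⁸×(2721.13)⁴ = 3.11×10⁶ W/m².

I ≈ 3.11×10⁶ W/m²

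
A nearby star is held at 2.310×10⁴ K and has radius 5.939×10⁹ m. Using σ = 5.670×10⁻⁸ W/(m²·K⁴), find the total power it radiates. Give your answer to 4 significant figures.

P ≈ 7.156×10³⁰ W

Surface area A = 4πR² = 4π(5.939×10⁹ m)² = 4.43238×10²⁰ m².
P = σAT⁴ = 5.670×10⁻⁸ × 4.43238×10²⁰ × (2.310×10⁴)⁴ = 7.156×10³⁰ W.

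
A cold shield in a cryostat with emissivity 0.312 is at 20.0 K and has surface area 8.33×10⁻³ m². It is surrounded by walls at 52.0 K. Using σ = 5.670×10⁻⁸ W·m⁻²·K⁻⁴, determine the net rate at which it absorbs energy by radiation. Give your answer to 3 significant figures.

Area A = 8.33×10⁻³ m².
Net radiated power P_net = εσA(T⁴ − T₀⁴) = 0.312×5.670×10⁻⁸×8.33×10⁻³×(20.0⁴ − 52.0⁴).
T⁴ − T₀⁴ = 1.60000×10⁵ − 7.31162×10⁶ = -7.15162×10⁶ K⁴, so P_net = -1.05×10⁻³ W — negative, meaning a net gain of 1.05×10⁻³ W.

Net gain ≈ 1.05×10⁻³ W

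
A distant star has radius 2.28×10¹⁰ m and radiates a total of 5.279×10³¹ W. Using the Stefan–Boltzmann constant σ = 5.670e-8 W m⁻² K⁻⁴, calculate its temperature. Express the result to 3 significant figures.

Surface area A = 4πR² = 4π(2.28×10¹⁰ m)² = 6.53250×10²¹ m².
P = σAT⁴ ⇒ T = (P/(σA))^(1/4) = (5.279×10³¹/(5.670×10⁻⁸×6.53250×10²¹))^(1/4) = 1.94×10⁴ K.

T ≈ 1.94×10⁴ K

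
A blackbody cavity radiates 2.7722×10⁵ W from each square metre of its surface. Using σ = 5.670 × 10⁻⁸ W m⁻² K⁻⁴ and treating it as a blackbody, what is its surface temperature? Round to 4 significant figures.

T ≈ 1487 K

I = σT⁴, so T = (I/σ)^(1/4) = (2.7722×10⁵/(5.670×10⁻⁸))^(1/4) = 1487 K.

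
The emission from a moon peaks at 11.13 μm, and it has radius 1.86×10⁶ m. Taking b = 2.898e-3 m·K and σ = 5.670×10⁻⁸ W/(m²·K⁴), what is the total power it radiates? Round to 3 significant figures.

Wien's law: T = b/λ_max = 2.898×10⁻³/1.113×10⁻⁵ = 260.377 K.
Surface area A = 4πR² = 4π(1.86×10⁶ m)² = 4.34746×10¹³ m².
Then P = σAT⁴ = 5.670×10⁻⁸×4.34746×10¹³×(260.377)⁴ = 1.13×10¹⁶ W.

P ≈ 1.13×10¹⁶ W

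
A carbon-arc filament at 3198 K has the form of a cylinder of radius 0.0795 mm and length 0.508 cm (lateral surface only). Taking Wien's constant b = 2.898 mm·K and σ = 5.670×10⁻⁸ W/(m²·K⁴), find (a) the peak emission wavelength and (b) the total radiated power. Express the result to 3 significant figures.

(a) λ_max = b/T = 2.898×10⁻³/3198 = 9.062×10⁻⁷ m = 0.906 μm.
Lateral area A = 2πrL = 2π×7.95×10⁻⁵×5.08×10⁻³ = 2.53753×10⁻⁶ m².
(b) P = σAT⁴ = 5.670×10⁻⁸×2.53753×10⁻⁶×(3198)⁴ = 15.0 W.

λ_max ≈ 0.906 μm; P ≈ 15.0 W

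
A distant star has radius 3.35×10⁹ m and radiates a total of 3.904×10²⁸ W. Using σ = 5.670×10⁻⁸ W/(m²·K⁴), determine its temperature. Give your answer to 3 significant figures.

T ≈ 8.36×10³ K

Surface area A = 4πR² = 4π(3.35×10⁹ m)² = 1.41026×10²⁰ m².
P = σAT⁴ ⇒ T = (P/(σA))^(1/4) = (3.904×10²⁸/(5.670×10⁻⁸×1.41026×10²⁰))^(1/4) = 8.36×10³ K.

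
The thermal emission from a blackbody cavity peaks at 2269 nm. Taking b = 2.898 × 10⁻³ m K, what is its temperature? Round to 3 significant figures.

T ≈ 1.28×10³ K

Wien's law gives T = b/λ_max = (2.898×10⁻³ m·K)/(2.269×10⁻⁶ m) = 1.28×10³ K.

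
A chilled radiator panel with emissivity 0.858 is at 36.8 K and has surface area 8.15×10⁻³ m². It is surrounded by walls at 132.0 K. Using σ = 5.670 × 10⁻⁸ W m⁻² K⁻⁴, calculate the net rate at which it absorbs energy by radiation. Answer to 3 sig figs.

Net gain ≈ 0.120 W

Area A = 8.15×10⁻³ m².
Net radiated power P_net = εσA(T⁴ − T₀⁴) = 0.858×5.670×10⁻⁸×8.15×10⁻³×(36.8⁴ − 132.0⁴).
T⁴ − T₀⁴ = 1.83397×10⁶ − 3.03596×10⁸ = -3.01762×10⁸ K⁴, so P_net = -0.120 W — negative, meaning a net gain of 0.120 W.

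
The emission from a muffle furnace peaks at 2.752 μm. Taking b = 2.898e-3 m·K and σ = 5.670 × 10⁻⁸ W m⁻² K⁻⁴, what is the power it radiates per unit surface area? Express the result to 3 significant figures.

Wien's law: T = b/λ_max = 2.898×10⁻³/2.752×10⁻⁶ = 1053.05 K.
Then I = σT⁴ = 5.670×10⁻⁸×(1053.05)⁴ = 6.97×10⁴ W/m².

I ≈ 6.97×10⁴ W/m²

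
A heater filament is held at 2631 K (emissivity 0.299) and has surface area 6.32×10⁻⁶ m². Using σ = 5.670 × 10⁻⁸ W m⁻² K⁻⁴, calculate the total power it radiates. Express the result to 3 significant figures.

Area A = 6.32×10⁻⁶ m².
P = εσAT⁴ = 0.299 × 5.670×10⁻⁸ × 6.32×10⁻⁶ × (2631)⁴ = 5.13 W.

P ≈ 5.13 W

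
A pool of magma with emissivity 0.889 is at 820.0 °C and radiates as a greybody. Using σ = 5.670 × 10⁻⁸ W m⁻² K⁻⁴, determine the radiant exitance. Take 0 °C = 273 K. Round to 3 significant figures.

I ≈ 7.19×10⁴ W/m²

T = 820.0 °C + 273 = 1093.0 K.
Stefan–Boltzmann: I = εσT⁴ = 0.889 × 5.670×10⁻⁸ × (1093.0)⁴ = 7.19×10⁴ W/m².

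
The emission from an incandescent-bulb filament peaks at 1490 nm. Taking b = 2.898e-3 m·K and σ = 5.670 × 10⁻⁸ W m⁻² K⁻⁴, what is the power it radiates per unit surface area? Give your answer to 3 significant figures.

I ≈ 8.11×10⁵ W/m²

Wien's law: T = b/λ_max = 2.898×10⁻³/1.490×10⁻⁶ = 1944.97 K.
Then I = σT⁴ = 5.670×10⁻⁸×(1944.97)⁴ = 8.11×10⁵ W/m².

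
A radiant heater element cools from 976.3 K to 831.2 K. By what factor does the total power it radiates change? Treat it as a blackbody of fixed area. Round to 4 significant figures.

P₂/P₁ ≈ 0.5254

P ∝ T⁴, so P₂/P₁ = (T₂/T₁)⁴ = (831.2/976.3)⁴ = (0.851378)⁴ = 0.5254.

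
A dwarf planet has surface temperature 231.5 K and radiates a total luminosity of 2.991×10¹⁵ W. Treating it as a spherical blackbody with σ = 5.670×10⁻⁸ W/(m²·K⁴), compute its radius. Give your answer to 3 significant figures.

L = 4πR²σT⁴ ⇒ R = √(L/(4πσT⁴)).
σT⁴ = 162.850 W/m², so R = √(2.991×10¹⁵/(4π×162.850)) = 1.21×10⁶ m.

R ≈ 1.21×10⁶ m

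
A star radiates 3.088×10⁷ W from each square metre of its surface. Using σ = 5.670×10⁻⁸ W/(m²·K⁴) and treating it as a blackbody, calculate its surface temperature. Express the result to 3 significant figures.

I = σT⁴, so T = (I/σ)^(1/4) = (3.088×10⁷/(5.670×10⁻⁸))^(1/4) = 4.83×10³ K.

T ≈ 4.83×10³ K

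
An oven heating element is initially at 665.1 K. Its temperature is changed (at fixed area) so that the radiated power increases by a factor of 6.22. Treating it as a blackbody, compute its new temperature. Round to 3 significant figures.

T₂ ≈ 1.05×10³ K

P ∝ T⁴, so T₂/T₁ = (P₂/P₁)^(1/4) = (6.22)^(1/4) = 1.57924.
T₂ = 665.1 × 1.57924 = 1.05×10³ K.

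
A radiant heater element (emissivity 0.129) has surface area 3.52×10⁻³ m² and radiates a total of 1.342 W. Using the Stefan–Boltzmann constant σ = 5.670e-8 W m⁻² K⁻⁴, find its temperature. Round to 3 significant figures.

Area A = 3.52×10⁻³ m².
P = εσAT⁴ ⇒ T = (P/(εσA))^(1/4) = (1.342/(0.129×5.670×10⁻⁸×3.52×10⁻³))^(1/4) = 478 K.

T ≈ 478 K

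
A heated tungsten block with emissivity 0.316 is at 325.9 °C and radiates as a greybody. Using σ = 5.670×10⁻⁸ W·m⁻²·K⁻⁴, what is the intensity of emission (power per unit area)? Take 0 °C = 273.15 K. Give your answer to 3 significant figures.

T = 325.9 °C + 273.15 = 599.05 K.
Stefan–Boltzmann: I = εσT⁴ = 0.316 × 5.670×10⁻⁸ × (599.05)⁴ = 2.31×10³ W/m².

I ≈ 2.31×10³ W/m²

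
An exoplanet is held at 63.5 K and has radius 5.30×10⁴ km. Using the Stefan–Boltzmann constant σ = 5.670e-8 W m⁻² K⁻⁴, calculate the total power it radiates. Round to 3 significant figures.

P ≈ 3.25×10¹⁶ W

Surface area A = 4πR² = 4π(5.30×10⁷ m)² = 3.52989×10¹⁶ m².
P = σAT⁴ = 5.670×10⁻⁸ × 3.52989×10¹⁶ × (63.5)⁴ = 3.25×10¹⁶ W.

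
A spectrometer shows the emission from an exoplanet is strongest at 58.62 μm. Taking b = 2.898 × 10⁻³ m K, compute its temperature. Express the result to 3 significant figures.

T ≈ 49.4 K

Wien's law gives T = b/λ_max = (2.898×10⁻³ m·K)/(5.862×10⁻⁵ m) = 49.4 K.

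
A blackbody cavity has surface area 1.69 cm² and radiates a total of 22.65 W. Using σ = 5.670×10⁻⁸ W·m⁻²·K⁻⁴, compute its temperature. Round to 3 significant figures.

T ≈ 1.24×10³ K

Area A = 1.69 cm² = 1.69×10⁻⁴ m².
P = σAT⁴ ⇒ T = (P/(σA))^(1/4) = (22.65/(5.670×10⁻⁸×1.69×10⁻⁴))^(1/4) = 1.24×10³ K.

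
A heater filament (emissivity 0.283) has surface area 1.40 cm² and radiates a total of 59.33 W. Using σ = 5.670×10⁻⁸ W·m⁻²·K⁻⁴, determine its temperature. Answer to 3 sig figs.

Area A = 1.40 cm² = 1.40×10⁻⁴ m².
P = εσAT⁴ ⇒ T = (P/(εσA))^(1/4) = (59.33/(0.283×5.670×10⁻⁸×1.40×10⁻⁴))^(1/4) = 2.27×10³ K.

T ≈ 2.27×10³ K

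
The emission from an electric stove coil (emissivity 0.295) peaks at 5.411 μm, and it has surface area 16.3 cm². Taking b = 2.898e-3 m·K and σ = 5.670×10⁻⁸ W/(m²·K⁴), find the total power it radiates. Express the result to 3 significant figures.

P ≈ 2.24 W

Wien's law: T = b/λ_max = 2.898×10⁻³/5.411×10⁻⁶ = 535.576 K.
Area A = 16.3 cm² = 1.63×10⁻³ m².
Then P = εσAT⁴ = 0.295×5.670×10⁻⁸×1.63×10⁻³×(535.576)⁴ = 2.24 W.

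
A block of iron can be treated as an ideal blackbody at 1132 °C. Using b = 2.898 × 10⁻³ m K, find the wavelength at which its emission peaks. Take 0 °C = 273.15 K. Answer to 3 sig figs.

λ_max ≈ 2.06×10³ nm

T = 1132 °C + 273.15 = 1405.15 K.
Wien's displacement law: λ_max = b/T = (2.898×10⁻³ m·K)/(1405.15 K) = 2.062×10⁻⁶ m.
That is 2.06×10³ nm, in the infrared range.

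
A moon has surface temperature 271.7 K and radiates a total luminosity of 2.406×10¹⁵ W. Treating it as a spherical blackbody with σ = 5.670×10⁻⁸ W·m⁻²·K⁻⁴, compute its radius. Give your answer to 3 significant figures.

L = 4πR²σT⁴ ⇒ R = √(L/(4πσT⁴)).
σT⁴ = 308.988 W/m², so R = √(2.406×10¹⁵/(4π×308.988)) = 7.87×10⁵ m.

R ≈ 7.87×10⁵ m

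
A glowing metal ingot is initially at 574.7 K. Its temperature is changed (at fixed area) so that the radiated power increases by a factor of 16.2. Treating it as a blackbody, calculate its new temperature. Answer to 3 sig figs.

P ∝ T⁴, so T₂/T₁ = (P₂/P₁)^(1/4) = (16.2)^(1/4) = 2.00622.
T₂ = 574.7 × 2.00622 = 1.15×10³ K.

T₂ ≈ 1.15×10³ K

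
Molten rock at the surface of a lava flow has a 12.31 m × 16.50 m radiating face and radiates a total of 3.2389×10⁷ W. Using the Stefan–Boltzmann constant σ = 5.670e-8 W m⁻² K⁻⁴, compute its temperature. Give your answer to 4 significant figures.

T ≈ 1295 K

Area A = 12.31 × 16.50 = 203.115 m².
P = σAT⁴ ⇒ T = (P/(σA))^(1/4) = (3.2389×10⁷/(5.670×10⁻⁸×203.115))^(1/4) = 1295 K.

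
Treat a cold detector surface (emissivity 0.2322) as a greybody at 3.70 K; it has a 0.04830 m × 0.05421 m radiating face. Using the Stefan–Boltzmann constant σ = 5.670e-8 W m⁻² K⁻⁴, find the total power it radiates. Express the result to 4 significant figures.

P ≈ 6.461×10⁻⁹ W

Area A = 0.04830 × 0.05421 = 2.61834×10⁻³ m².
P = εσAT⁴ = 0.2322 × 5.670×10⁻⁸ × 2.61834×10⁻³ × (3.70)⁴ = 6.461×10⁻⁹ W.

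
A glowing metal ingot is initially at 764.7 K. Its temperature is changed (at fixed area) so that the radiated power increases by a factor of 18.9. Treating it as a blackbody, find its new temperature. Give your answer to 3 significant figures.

T₂ ≈ 1.59×10³ K

P ∝ T⁴, so T₂/T₁ = (P₂/P₁)^(1/4) = (18.9)^(1/4) = 2.08505.
T₂ = 764.7 × 2.08505 = 1.59×10³ K.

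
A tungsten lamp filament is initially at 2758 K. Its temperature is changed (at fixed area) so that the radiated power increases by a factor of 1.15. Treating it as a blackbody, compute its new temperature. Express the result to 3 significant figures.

P ∝ T⁴, so T₂/T₁ = (P₂/P₁)^(1/4) = (1.15)^(1/4) = 1.03556.
T₂ = 2758 × 1.03556 = 2.86×10³ K.

T₂ ≈ 2.86×10³ K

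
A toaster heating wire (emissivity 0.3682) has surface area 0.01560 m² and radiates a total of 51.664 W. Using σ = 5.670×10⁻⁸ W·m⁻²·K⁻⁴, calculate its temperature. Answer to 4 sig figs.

T ≈ 631.1 K

Area A = 0.01560 m².
P = εσAT⁴ ⇒ T = (P/(εσA))^(1/4) = (51.664/(0.3682×5.670×10⁻⁸×0.01560))^(1/4) = 631.1 K.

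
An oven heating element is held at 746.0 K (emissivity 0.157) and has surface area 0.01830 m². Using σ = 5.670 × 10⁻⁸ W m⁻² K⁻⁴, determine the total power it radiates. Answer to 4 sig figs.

Area A = 0.01830 m².
P = εσAT⁴ = 0.157 × 5.670×10⁻⁸ × 0.01830 × (746.0)⁴ = 50.45 W.

P ≈ 50.45 W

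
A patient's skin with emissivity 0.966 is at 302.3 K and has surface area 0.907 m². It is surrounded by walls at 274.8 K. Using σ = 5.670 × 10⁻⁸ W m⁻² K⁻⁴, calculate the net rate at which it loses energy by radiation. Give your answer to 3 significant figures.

Area A = 0.907 m².
Net radiated power P_net = εσA(T⁴ − T₀⁴) = 0.966×5.670×10⁻⁸×0.907×(302.3⁴ − 274.8⁴).
T⁴ − T₀⁴ = 8.35127×10⁹ − 5.70252×10⁹ = 2.64875×10⁹ K⁴, so P_net = 132 W.

Net loss ≈ 132 W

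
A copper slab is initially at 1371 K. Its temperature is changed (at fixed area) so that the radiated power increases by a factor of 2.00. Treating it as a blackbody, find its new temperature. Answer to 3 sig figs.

T₂ ≈ 1.63×10³ K

P ∝ T⁴, so T₂/T₁ = (P₂/P₁)^(1/4) = (2.00)^(1/4) = 1.18921.
T₂ = 1371 × 1.18921 = 1.63×10³ K.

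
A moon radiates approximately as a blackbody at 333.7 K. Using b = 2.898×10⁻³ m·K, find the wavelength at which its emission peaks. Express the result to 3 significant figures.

λ_max ≈ 8.68 μm

Wien's displacement law: λ_max = b/T = (2.898×10⁻³ m·K)/(333.7 K) = 8.684×10⁻⁶ m.
That is 8.68 μm, in the infrared range.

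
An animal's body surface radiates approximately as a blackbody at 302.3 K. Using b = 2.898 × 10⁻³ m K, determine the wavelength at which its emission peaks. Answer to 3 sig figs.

Wien's displacement law: λ_max = b/T = (2.898×10⁻³ m·K)/(302.3 K) = 9.587×10⁻⁶ m.
That is 9.59 μm, in the infrared range.

λ_max ≈ 9.59 μm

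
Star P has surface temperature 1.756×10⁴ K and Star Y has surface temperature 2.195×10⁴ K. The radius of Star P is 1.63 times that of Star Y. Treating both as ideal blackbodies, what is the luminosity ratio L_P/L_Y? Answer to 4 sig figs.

L_P/L_Y ≈ 1.088

L ∝ R²T⁴, so L_P/L_Y = (R_P/R_Y)²(T_P/T_Y)⁴ = (1.63)² × (1.756×10⁴/2.195×10⁴)⁴ = 2.6569 × 0.409600 = 1.088.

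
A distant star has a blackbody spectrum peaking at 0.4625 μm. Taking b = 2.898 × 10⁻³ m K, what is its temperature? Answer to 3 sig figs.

Wien's law gives T = b/λ_max = (2.898×10⁻³ m·K)/(4.625×10⁻⁷ m) = 6.27×10³ K.

T ≈ 6.27×10³ K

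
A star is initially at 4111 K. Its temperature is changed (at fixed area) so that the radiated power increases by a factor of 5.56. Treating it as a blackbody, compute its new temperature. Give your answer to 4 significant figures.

T₂ ≈ 6313 K

P ∝ T⁴, so T₂/T₁ = (P₂/P₁)^(1/4) = (5.56)^(1/4) = 1.53557.
T₂ = 4111 × 1.53557 = 6313 K.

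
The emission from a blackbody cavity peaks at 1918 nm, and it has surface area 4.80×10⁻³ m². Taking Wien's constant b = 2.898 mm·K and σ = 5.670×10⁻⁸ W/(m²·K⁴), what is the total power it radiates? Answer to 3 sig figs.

Wien's law: T = b/λ_max = 2.898×10⁻³/1.918×10⁻⁶ = 1510.95 K.
Area A = 4.80×10⁻³ m².
Then P = σAT⁴ = 5.670×10⁻⁸×4.80×10⁻³×(1510.95)⁴ = 1.42×10³ W.

P ≈ 1.42×10³ W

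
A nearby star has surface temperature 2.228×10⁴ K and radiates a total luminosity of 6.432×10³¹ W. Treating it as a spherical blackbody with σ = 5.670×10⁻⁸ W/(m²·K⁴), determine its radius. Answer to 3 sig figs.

R ≈ 1.91×10¹⁰ m

L = 4πR²σT⁴ ⇒ R = √(L/(4πσT⁴)).
σT⁴ = 1.39715×10¹⁰ W/m², so R = √(6.432×10³¹/(4π×1.39715×10¹⁰)) = 1.91×10¹⁰ m.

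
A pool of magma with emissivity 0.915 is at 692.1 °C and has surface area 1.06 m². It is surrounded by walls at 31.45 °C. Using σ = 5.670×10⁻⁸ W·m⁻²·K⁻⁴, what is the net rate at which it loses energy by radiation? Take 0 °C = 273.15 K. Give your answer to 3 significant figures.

T = 692.1 °C + 273.15 = 965.25 K.
Surroundings: T = 31.45 °C + 273.15 = 304.60 K.
Area A = 1.06 m².
Net radiated power P_net = εσA(T⁴ − T₀⁴) = 0.915×5.670×10⁻⁸×1.06×(965.25⁴ − 304.60⁴).
T⁴ − T₀⁴ = 8.68079×10¹¹ − 8.60834×10⁹ = 8.59471×10¹¹ K⁴, so P_net = 4.73×10⁴ W.

Net loss ≈ 4.73×10⁴ W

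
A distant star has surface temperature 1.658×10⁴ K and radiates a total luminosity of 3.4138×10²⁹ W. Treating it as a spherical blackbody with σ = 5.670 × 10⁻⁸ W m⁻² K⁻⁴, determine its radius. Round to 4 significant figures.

R ≈ 2.518×10⁹ m

L = 4πR²σT⁴ ⇒ R = √(L/(4πσT⁴)).
σT⁴ = 4.28471×10⁹ W/m², so R = √(3.4138×10²⁹/(4π×4.28471×10⁹)) = 2.518×10⁹ m.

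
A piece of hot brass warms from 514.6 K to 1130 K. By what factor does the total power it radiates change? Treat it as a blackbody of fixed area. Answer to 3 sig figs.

P₂/P₁ ≈ 23.3

P ∝ T⁴, so P₂/P₁ = (T₂/T₁)⁴ = (1130/514.6)⁴ = (2.19588)⁴ = 23.3.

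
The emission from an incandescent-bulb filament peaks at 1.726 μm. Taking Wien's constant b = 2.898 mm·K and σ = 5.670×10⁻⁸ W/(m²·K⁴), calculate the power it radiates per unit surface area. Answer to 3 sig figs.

I ≈ 4.51×10⁵ W/m²

Wien's law: T = b/λ_max = 2.898×10⁻³/1.726×10⁻⁶ = 1679.03 K.
Then I = σT⁴ = 5.670×10⁻⁸×(1679.03)⁴ = 4.51×10⁵ W/m².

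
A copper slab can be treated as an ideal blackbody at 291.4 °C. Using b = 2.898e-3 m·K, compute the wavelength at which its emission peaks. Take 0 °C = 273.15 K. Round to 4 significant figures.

T = 291.4 °C + 273.15 = 564.55 K.
Wien's displacement law: λ_max = b/T = (2.898×10⁻³ m·K)/(564.55 K) = 5.1333×10⁻⁶ m.
That is 5.133 μm, in the infrared range.

λ_max ≈ 5.133 μm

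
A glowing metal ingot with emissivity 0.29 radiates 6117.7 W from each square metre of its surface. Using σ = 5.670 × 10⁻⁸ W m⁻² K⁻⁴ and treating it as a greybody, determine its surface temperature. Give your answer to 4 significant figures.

T ≈ 781.0 K

I = εσT⁴, so T = (I/εσ)^(1/4) = (6117.7/(0.29×5.670×10⁻⁸))^(1/4) = 781.0 K.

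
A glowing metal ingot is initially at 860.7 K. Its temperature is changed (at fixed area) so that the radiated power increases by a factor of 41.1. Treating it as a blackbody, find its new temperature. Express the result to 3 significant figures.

P ∝ T⁴, so T₂/T₁ = (P₂/P₁)^(1/4) = (41.1)^(1/4) = 2.53198.
T₂ = 860.7 × 2.53198 = 2.18×10³ K.

T₂ ≈ 2.18×10³ K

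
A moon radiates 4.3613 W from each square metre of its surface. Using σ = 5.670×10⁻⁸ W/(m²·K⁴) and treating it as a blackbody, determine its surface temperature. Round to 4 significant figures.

T ≈ 93.65 K

I = σT⁴, so T = (I/σ)^(1/4) = (4.3613/(5.670×10⁻⁸))^(1/4) = 93.65 K.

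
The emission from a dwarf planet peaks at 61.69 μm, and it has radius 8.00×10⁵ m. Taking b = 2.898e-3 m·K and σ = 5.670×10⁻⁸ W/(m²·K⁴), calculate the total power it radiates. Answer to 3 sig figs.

P ≈ 2.22×10¹² W

Wien's law: T = b/λ_max = 2.898×10⁻³/6.169×10⁻⁵ = 46.9768 K.
Surface area A = 4πR² = 4π(8.00×10⁵ m)² = 8.04248×10¹² m².
Then P = σAT⁴ = 5.670×10⁻⁸×8.04248×10¹²×(46.9768)⁴ = 2.22×10¹² W.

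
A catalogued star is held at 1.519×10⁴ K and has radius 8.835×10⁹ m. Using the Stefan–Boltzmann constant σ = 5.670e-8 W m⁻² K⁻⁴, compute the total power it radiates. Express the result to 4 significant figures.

Surface area A = 4πR² = 4π(8.835×10⁹ m)² = 9.80896×10²⁰ m².
P = σAT⁴ = 5.670×10⁻⁸ × 9.80896×10²⁰ × (1.519×10⁴)⁴ = 2.961×10³⁰ W.

P ≈ 2.961×10³⁰ W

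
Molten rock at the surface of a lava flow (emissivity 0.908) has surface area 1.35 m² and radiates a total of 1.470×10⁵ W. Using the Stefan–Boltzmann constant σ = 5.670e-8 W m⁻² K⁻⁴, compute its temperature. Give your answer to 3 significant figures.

Area A = 1.35 m².
P = εσAT⁴ ⇒ T = (P/(εσA))^(1/4) = (1.470×10⁵/(0.908×5.670×10⁻⁸×1.35))^(1/4) = 1.21×10³ K.

T ≈ 1.21×10³ K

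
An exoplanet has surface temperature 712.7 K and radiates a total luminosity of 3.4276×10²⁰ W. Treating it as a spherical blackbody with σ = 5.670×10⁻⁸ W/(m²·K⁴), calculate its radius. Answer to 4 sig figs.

L = 4πR²σT⁴ ⇒ R = √(L/(4πσT⁴)).
σT⁴ = 14628.8 W/m², so R = √(3.4276×10²⁰/(4π×14628.8)) = 4.318×10⁷ m.

R ≈ 4.318×10⁷ m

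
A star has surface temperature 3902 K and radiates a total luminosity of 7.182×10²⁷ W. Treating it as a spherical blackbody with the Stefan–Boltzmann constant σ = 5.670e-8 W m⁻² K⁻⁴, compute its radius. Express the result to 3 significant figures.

R ≈ 6.59×10⁹ m

L = 4πR²σT⁴ ⇒ R = √(L/(4πσT⁴)).
σT⁴ = 1.31441×10⁷ W/m², so R = √(7.182×10²⁷/(4π×1.31441×10⁷)) = 6.59×10⁹ m.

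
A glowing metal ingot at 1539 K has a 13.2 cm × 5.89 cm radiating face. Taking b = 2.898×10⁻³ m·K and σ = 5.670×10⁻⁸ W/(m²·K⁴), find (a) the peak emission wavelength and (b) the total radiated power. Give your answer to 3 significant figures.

λ_max ≈ 1.88 μm; P ≈ 2.47×10³ W

(a) λ_max = b/T = 2.898×10⁻³/1539 = 1.883×10⁻⁶ m = 1.88 μm.
Area A = 0.132 × 0.0589 = 7.7748×10⁻³ m².
(b) P = σAT⁴ = 5.670×10⁻⁸×7.7748×10⁻³×(1539)⁴ = 2.47×10³ W.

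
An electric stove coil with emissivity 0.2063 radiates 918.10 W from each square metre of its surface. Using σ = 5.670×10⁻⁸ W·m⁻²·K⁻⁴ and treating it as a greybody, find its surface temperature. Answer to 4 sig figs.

I = εσT⁴, so T = (I/εσ)^(1/4) = (918.10/(0.2063×5.670×10⁻⁸))^(1/4) = 529.3 K.

T ≈ 529.3 K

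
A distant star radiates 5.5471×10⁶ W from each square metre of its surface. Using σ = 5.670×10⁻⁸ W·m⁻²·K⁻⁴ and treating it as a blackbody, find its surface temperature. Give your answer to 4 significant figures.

T ≈ 3145 K

I = σT⁴, so T = (I/σ)^(1/4) = (5.5471×10⁶/(5.670×10⁻⁸))^(1/4) = 3145 K.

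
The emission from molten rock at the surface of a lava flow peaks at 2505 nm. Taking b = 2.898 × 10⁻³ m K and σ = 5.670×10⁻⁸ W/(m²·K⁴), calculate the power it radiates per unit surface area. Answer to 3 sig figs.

I ≈ 1.02×10⁵ W/m²

Wien's law: T = b/λ_max = 2.898×10⁻³/2.505×10⁻⁶ = 1156.89 K.
Then I = σT⁴ = 5.670×10⁻⁸×(1156.89)⁴ = 1.02×10⁵ W/m².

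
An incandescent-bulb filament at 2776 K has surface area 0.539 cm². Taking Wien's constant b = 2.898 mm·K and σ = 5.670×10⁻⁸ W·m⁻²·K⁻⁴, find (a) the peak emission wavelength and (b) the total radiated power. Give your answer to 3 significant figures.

λ_max ≈ 1.04 μm; P ≈ 181 W

(a) λ_max = b/T = 2.898×10⁻³/2776 = 1.044×10⁻⁶ m = 1.04 μm.
Area A = 0.539 cm² = 5.39×10⁻⁵ m².
(b) P = σAT⁴ = 5.670×10⁻⁸×5.39×10⁻⁵×(2776)⁴ = 181 W.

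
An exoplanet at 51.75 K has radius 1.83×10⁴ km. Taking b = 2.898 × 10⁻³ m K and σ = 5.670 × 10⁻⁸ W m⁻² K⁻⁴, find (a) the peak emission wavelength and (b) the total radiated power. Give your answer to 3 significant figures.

λ_max ≈ 56.0 μm; P ≈ 1.71×10¹⁵ W

(a) λ_max = b/T = 2.898×10⁻³/51.75 = 5.600×10⁻⁵ m = 56.0 μm.
Surface area A = 4πR² = 4π(1.83×10⁷ m)² = 4.20835×10¹⁵ m².
(b) P = σAT⁴ = 5.670×10⁻⁸×4.20835×10¹⁵×(51.75)⁴ = 1.71×10¹⁵ W.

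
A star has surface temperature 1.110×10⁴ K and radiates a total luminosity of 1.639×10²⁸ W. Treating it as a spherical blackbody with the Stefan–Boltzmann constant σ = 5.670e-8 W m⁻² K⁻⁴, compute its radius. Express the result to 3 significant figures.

L = 4πR²σT⁴ ⇒ R = √(L/(4πσT⁴)).
σT⁴ = 8.60746×10⁸ W/m², so R = √(1.639×10²⁸/(4π×8.60746×10⁸)) = 1.23×10⁹ m.

R ≈ 1.23×10⁹ m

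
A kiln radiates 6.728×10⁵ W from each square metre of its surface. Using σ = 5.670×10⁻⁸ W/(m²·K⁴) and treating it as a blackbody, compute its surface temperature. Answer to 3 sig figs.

I = σT⁴, so T = (I/σ)^(1/4) = (6.728×10⁵/(5.670×10⁻⁸))^(1/4) = 1.86×10³ K.

T ≈ 1.86×10³ K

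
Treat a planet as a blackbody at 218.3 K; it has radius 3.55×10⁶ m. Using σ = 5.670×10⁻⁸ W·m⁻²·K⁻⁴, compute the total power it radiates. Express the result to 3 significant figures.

P ≈ 2.04×10¹⁶ W

Surface area A = 4πR² = 4π(3.55×10⁶ m)² = 1.58368×10¹⁴ m².
P = σAT⁴ = 5.670×10⁻⁸ × 1.58368×10¹⁴ × (218.3)⁴ = 2.04×10¹⁶ W.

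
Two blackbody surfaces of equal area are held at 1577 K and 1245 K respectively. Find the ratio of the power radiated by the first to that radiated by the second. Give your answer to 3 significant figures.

With equal areas, P₁/P₂ = (T₁/T₂)⁴ = (1577/1245)⁴ = 2.57.

P₁/P₂ ≈ 2.57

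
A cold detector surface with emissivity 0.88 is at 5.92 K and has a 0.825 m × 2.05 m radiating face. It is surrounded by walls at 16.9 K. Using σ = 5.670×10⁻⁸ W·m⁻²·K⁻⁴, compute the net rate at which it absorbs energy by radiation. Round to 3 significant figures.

Area A = 0.825 × 2.05 = 1.69125 m².
Net radiated power P_net = εσA(T⁴ − T₀⁴) = 0.88×5.670×10⁻⁸×1.69125×(5.92⁴ − 16.9⁴).
T⁴ − T₀⁴ = 1228.25 − 81573.1 = -80344.9 K⁴, so P_net = -6.78×10⁻³ W — negative, meaning a net gain of 6.78×10⁻³ W.

Net gain ≈ 6.78×10⁻³ W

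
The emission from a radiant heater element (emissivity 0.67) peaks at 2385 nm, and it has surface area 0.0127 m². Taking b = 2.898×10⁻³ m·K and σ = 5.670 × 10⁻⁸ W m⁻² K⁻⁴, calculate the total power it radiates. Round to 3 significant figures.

P ≈ 1.05×10³ W

Wien's law: T = b/λ_max = 2.898×10⁻³/2.385×10⁻⁶ = 1215.09 K.
Area A = 0.0127 m².
Then P = εσAT⁴ = 0.67×5.670×10⁻⁸×0.0127×(1215.09)⁴ = 1.05×10³ W.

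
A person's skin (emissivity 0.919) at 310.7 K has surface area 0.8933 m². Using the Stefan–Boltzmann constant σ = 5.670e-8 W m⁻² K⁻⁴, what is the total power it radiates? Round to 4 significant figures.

P ≈ 433.8 W

Area A = 0.8933 m².
P = εσAT⁴ = 0.919 × 5.670×10⁻⁸ × 0.8933 × (310.7)⁴ = 433.8 W.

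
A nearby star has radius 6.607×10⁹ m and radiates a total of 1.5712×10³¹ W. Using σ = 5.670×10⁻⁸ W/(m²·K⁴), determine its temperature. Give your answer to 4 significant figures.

T ≈ 2.666×10⁴ K

Surface area A = 4πR² = 4π(6.607×10⁹ m)² = 5.48553×10²⁰ m².
P = σAT⁴ ⇒ T = (P/(σA))^(1/4) = (1.5712×10³¹/(5.670×10⁻⁸×5.48553×10²⁰))^(1/4) = 2.666×10⁴ K.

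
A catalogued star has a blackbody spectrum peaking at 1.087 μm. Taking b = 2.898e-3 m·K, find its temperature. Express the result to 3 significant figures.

Wien's law gives T = b/λ_max = (2.898×10⁻³ m·K)/(1.087×10⁻⁶ m) = 2.67×10³ K.

T ≈ 2.67×10³ K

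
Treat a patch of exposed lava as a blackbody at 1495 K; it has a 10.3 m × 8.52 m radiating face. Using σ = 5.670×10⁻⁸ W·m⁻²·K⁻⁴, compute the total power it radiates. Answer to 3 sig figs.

P ≈ 2.49×10⁷ W

Area A = 10.3 × 8.52 = 87.756 m².
P = σAT⁴ = 5.670×10⁻⁸ × 87.756 × (1495)⁴ = 2.49×10⁷ W.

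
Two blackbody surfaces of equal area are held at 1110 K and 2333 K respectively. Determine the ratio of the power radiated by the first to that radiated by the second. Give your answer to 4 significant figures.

With equal areas, P₁/P₂ = (T₁/T₂)⁴ = (1110/2333)⁴ = 0.05124.

P₁/P₂ ≈ 0.05124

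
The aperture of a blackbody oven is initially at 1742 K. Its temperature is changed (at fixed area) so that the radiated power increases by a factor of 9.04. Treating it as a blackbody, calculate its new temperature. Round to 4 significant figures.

P ∝ T⁴, so T₂/T₁ = (P₂/P₁)^(1/4) = (9.04)^(1/4) = 1.73397.
T₂ = 1742 × 1.73397 = 3021 K.

T₂ ≈ 3021 K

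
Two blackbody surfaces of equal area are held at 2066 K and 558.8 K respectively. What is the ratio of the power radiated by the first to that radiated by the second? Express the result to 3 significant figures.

With equal areas, P₁/P₂ = (T₁/T₂)⁴ = (2066/558.8)⁴ = 187.

P₁/P₂ ≈ 187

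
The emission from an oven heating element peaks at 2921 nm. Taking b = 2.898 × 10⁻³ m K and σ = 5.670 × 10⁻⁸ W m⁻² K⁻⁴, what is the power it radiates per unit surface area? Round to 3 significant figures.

I ≈ 5.49×10⁴ W/m²

Wien's law: T = b/λ_max = 2.898×10⁻³/2.921×10⁻⁶ = 992.126 K.
Then I = σT⁴ = 5.670×10⁻⁸×(992.126)⁴ = 5.49×10⁴ W/m².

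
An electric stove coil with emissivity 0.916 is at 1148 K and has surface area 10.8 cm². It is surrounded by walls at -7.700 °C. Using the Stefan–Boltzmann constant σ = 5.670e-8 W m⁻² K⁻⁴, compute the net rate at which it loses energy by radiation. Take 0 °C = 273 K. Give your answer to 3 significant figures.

Surroundings: T = -7.700 °C + 273 = 265.300 K.
Area A = 10.8 cm² = 1.08×10⁻³ m².
Net radiated power P_net = εσA(T⁴ − T₀⁴) = 0.916×5.670×10⁻⁸×1.08×10⁻³×(1148⁴ − 265.300⁴).
T⁴ − T₀⁴ = 1.73687×10¹² − 4.95392×10⁹ = 1.73192×10¹² K⁴, so P_net = 97.1 W.

Net loss ≈ 97.1 W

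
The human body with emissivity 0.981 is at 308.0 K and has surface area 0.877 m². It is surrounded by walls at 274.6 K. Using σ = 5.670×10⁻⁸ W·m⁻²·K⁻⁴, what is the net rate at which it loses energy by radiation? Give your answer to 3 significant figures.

Net loss ≈ 162 W

Area A = 0.877 m².
Net radiated power P_net = εσA(T⁴ − T₀⁴) = 0.981×5.670×10⁻⁸×0.877×(308.0⁴ − 274.6⁴).
T⁴ − T₀⁴ = 8.99918×10⁹ − 5.68594×10⁹ = 3.31324×10⁹ K⁴, so P_net = 162 W.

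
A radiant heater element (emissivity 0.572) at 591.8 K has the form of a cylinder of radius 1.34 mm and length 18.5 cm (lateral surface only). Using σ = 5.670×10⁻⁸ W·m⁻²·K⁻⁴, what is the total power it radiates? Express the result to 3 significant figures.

P ≈ 6.20 W

Lateral area A = 2πrL = 2π×1.34×10⁻³×0.185 = 1.55760×10⁻³ m².
P = εσAT⁴ = 0.572 × 5.670×10⁻⁸ × 1.55760×10⁻³ × (591.8)⁴ = 6.20 W.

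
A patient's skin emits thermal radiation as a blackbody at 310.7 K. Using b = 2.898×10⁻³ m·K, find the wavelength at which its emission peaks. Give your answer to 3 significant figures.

λ_max ≈ 9.33 μm

Wien's displacement law: λ_max = b/T = (2.898×10⁻³ m·K)/(310.7 K) = 9.327×10⁻⁶ m.
That is 9.33 μm, in the infrared range.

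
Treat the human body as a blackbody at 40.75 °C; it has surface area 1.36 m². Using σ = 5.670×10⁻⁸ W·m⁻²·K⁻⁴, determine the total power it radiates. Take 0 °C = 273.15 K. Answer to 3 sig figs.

P ≈ 749 W

T = 40.75 °C + 273.15 = 313.90 K.
Area A = 1.36 m².
P = σAT⁴ = 5.670×10⁻⁸ × 1.36 × (313.90)⁴ = 749 W.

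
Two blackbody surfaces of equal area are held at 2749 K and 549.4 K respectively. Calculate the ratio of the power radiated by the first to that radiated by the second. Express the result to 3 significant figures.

P₁/P₂ ≈ 627

With equal areas, P₁/P₂ = (T₁/T₂)⁴ = (2749/549.4)⁴ = 627.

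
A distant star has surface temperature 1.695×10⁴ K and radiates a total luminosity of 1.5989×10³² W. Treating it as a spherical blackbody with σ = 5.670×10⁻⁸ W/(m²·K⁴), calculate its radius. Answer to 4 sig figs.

L = 4πR²σT⁴ ⇒ R = √(L/(4πσT⁴)).
σT⁴ = 4.68017×10⁹ W/m², so R = √(1.5989×10³²/(4π×4.68017×10⁹)) = 5.214×10¹⁰ m.

R ≈ 5.214×10¹⁰ m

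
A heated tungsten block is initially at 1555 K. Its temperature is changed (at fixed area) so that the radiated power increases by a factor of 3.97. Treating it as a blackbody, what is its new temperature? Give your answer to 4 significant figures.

P ∝ T⁴, so T₂/T₁ = (P₂/P₁)^(1/4) = (3.97)^(1/4) = 1.41155.
T₂ = 1555 × 1.41155 = 2195 K.

T₂ ≈ 2195 K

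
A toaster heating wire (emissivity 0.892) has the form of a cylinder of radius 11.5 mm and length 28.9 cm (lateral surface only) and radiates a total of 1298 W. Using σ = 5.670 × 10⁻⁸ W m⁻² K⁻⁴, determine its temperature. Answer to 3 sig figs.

T ≈ 1.05×10³ K

Lateral area A = 2πrL = 2π×0.0115×0.289 = 0.0208822 m².
P = εσAT⁴ ⇒ T = (P/(εσA))^(1/4) = (1298/(0.892×5.670×10⁻⁸×0.0208822))^(1/4) = 1.05×10³ K.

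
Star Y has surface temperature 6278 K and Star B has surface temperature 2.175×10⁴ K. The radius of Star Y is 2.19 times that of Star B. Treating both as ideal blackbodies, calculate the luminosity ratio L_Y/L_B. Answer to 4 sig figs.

L ∝ R²T⁴, so L_Y/L_B = (R_Y/R_B)²(T_Y/T_B)⁴ = (2.19)² × (6278/2.175×10⁴)⁴ = 4.7961 × 6.94142×10⁻³ = 0.03329.

L_Y/L_B ≈ 0.03329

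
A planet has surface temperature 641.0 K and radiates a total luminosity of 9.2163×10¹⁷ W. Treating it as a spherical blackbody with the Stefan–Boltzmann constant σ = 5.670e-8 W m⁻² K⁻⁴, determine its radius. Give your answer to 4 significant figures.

R ≈ 2.768×10⁶ m

L = 4πR²σT⁴ ⇒ R = √(L/(4πσT⁴)).
σT⁴ = 9572.28 W/m², so R = √(9.2163×10¹⁷/(4π×9572.28)) = 2.768×10⁶ m.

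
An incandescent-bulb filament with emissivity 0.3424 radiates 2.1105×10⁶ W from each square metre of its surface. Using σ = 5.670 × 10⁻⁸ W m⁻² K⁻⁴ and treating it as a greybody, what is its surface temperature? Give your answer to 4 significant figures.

I = εσT⁴, so T = (I/εσ)^(1/4) = (2.1105×10⁶/(0.3424×5.670×10⁻⁸))^(1/4) = 3229 K.

T ≈ 3229 K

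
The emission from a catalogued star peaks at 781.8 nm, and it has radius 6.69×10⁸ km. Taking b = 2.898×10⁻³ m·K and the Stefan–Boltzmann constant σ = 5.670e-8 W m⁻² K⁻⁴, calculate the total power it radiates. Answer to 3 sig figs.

P ≈ 6.02×10³¹ W

Wien's law: T = b/λ_max = 2.898×10⁻³/7.818×10⁻⁷ = 3706.83 K.
Surface area A = 4πR² = 4π(6.69×10¹¹ m)² = 5.62422×10²⁴ m².
Then P = σAT⁴ = 5.670×10⁻⁸×5.62422×10²⁴×(3706.83)⁴ = 6.02×10³¹ W.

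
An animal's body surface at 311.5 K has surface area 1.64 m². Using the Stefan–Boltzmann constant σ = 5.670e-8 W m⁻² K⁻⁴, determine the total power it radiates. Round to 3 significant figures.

Area A = 1.64 m².
P = σAT⁴ = 5.670×10⁻⁸ × 1.64 × (311.5)⁴ = 876 W.

P ≈ 876 W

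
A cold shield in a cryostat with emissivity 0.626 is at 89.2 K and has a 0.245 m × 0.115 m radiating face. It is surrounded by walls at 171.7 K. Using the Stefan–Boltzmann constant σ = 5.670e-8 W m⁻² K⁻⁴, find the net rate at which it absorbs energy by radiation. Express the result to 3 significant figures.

Net gain ≈ 0.806 W

Area A = 0.245 × 0.115 = 0.028175 m².
Net radiated power P_net = εσA(T⁴ − T₀⁴) = 0.626×5.670×10⁻⁸×0.028175×(89.2⁴ − 171.7⁴).
T⁴ − T₀⁴ = 6.33081×10⁷ − 8.69123×10⁸ = -8.05815×10⁸ K⁴, so P_net = -0.806 W — negative, meaning a net gain of 0.806 W.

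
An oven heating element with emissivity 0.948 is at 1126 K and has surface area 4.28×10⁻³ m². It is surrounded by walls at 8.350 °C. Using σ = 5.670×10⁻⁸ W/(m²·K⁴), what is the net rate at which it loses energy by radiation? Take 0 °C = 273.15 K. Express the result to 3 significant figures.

Surroundings: T = 8.350 °C + 273.15 = 281.500 K.
Area A = 4.28×10⁻³ m².
Net radiated power P_net = εσA(T⁴ − T₀⁴) = 0.948×5.670×10⁻⁸×4.28×10⁻³×(1126⁴ − 281.500⁴).
T⁴ − T₀⁴ = 1.60751×10¹² − 6.27933×10⁹ = 1.60123×10¹² K⁴, so P_net = 368 W.

Net loss ≈ 368 W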